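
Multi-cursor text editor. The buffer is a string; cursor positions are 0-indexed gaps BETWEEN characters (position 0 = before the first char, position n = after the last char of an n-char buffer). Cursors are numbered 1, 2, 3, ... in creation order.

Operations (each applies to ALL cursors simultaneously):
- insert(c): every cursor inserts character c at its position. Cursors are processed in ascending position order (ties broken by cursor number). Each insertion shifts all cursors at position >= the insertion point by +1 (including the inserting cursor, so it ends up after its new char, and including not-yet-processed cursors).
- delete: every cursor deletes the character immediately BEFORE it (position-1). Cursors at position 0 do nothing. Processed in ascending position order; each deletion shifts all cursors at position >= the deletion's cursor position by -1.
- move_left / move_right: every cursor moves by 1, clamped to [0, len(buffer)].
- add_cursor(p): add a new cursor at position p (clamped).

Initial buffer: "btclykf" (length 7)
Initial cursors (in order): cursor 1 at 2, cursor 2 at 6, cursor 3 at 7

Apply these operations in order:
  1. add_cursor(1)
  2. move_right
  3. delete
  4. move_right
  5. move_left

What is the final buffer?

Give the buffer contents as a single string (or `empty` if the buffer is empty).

After op 1 (add_cursor(1)): buffer="btclykf" (len 7), cursors c4@1 c1@2 c2@6 c3@7, authorship .......
After op 2 (move_right): buffer="btclykf" (len 7), cursors c4@2 c1@3 c2@7 c3@7, authorship .......
After op 3 (delete): buffer="bly" (len 3), cursors c1@1 c4@1 c2@3 c3@3, authorship ...
After op 4 (move_right): buffer="bly" (len 3), cursors c1@2 c4@2 c2@3 c3@3, authorship ...
After op 5 (move_left): buffer="bly" (len 3), cursors c1@1 c4@1 c2@2 c3@2, authorship ...

Answer: bly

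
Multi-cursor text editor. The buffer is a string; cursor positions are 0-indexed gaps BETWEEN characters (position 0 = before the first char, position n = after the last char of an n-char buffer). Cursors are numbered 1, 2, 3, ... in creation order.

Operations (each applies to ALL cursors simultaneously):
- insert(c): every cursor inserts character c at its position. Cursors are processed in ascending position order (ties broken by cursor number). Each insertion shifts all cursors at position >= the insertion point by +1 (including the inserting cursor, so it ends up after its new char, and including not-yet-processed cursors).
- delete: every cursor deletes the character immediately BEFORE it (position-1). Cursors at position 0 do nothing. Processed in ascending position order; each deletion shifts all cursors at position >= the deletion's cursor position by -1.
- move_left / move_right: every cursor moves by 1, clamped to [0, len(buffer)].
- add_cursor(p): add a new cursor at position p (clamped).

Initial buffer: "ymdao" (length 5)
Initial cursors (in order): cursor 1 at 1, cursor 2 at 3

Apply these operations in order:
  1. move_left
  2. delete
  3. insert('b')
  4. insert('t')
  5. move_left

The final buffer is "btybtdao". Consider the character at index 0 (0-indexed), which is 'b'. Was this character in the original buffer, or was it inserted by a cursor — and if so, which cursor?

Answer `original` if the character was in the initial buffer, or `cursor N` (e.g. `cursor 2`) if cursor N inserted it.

After op 1 (move_left): buffer="ymdao" (len 5), cursors c1@0 c2@2, authorship .....
After op 2 (delete): buffer="ydao" (len 4), cursors c1@0 c2@1, authorship ....
After op 3 (insert('b')): buffer="bybdao" (len 6), cursors c1@1 c2@3, authorship 1.2...
After op 4 (insert('t')): buffer="btybtdao" (len 8), cursors c1@2 c2@5, authorship 11.22...
After op 5 (move_left): buffer="btybtdao" (len 8), cursors c1@1 c2@4, authorship 11.22...
Authorship (.=original, N=cursor N): 1 1 . 2 2 . . .
Index 0: author = 1

Answer: cursor 1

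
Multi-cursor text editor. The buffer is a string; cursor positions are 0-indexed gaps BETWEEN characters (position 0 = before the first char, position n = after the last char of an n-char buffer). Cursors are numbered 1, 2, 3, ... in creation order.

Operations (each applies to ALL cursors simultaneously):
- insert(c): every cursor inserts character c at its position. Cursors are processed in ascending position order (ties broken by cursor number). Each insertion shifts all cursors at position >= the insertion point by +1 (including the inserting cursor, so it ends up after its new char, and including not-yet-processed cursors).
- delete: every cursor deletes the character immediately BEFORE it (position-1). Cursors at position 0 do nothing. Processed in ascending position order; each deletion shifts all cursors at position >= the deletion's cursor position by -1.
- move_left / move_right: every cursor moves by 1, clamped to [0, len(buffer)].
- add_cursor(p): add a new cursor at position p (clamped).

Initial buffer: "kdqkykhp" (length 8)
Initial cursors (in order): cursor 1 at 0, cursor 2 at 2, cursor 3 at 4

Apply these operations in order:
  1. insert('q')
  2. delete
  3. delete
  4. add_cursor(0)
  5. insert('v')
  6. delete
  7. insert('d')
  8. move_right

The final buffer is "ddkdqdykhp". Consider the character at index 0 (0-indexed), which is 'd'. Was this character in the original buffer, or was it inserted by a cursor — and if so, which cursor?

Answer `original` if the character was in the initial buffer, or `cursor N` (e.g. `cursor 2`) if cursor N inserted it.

After op 1 (insert('q')): buffer="qkdqqkqykhp" (len 11), cursors c1@1 c2@4 c3@7, authorship 1..2..3....
After op 2 (delete): buffer="kdqkykhp" (len 8), cursors c1@0 c2@2 c3@4, authorship ........
After op 3 (delete): buffer="kqykhp" (len 6), cursors c1@0 c2@1 c3@2, authorship ......
After op 4 (add_cursor(0)): buffer="kqykhp" (len 6), cursors c1@0 c4@0 c2@1 c3@2, authorship ......
After op 5 (insert('v')): buffer="vvkvqvykhp" (len 10), cursors c1@2 c4@2 c2@4 c3@6, authorship 14.2.3....
After op 6 (delete): buffer="kqykhp" (len 6), cursors c1@0 c4@0 c2@1 c3@2, authorship ......
After op 7 (insert('d')): buffer="ddkdqdykhp" (len 10), cursors c1@2 c4@2 c2@4 c3@6, authorship 14.2.3....
After op 8 (move_right): buffer="ddkdqdykhp" (len 10), cursors c1@3 c4@3 c2@5 c3@7, authorship 14.2.3....
Authorship (.=original, N=cursor N): 1 4 . 2 . 3 . . . .
Index 0: author = 1

Answer: cursor 1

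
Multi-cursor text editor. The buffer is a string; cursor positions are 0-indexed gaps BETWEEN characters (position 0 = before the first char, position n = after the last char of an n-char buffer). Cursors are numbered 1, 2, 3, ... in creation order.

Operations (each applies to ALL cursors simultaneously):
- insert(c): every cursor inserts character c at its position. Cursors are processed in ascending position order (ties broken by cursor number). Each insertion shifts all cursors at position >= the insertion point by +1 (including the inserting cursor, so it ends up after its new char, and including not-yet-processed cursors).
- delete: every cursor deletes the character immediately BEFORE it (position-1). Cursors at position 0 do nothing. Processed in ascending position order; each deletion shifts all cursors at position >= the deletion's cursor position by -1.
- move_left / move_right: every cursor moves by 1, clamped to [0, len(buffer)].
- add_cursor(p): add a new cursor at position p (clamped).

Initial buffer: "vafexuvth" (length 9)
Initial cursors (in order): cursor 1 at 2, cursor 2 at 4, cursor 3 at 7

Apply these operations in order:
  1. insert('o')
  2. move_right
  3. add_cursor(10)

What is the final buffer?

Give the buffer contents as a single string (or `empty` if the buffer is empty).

Answer: vaofeoxuvoth

Derivation:
After op 1 (insert('o')): buffer="vaofeoxuvoth" (len 12), cursors c1@3 c2@6 c3@10, authorship ..1..2...3..
After op 2 (move_right): buffer="vaofeoxuvoth" (len 12), cursors c1@4 c2@7 c3@11, authorship ..1..2...3..
After op 3 (add_cursor(10)): buffer="vaofeoxuvoth" (len 12), cursors c1@4 c2@7 c4@10 c3@11, authorship ..1..2...3..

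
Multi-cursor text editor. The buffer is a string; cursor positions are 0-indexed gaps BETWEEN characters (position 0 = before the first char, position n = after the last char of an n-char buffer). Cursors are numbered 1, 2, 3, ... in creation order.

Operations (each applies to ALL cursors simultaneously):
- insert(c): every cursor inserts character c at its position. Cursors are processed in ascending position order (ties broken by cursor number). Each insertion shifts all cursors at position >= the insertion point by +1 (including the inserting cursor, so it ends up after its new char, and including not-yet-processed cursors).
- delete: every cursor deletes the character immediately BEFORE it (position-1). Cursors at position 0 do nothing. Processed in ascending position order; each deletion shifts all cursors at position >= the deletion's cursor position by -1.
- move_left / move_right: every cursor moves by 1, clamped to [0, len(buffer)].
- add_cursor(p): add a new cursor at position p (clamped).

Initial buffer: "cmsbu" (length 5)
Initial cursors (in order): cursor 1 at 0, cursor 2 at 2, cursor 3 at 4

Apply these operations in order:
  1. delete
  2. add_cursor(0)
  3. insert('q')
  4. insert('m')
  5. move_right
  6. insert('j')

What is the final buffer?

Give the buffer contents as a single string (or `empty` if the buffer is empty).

After op 1 (delete): buffer="csu" (len 3), cursors c1@0 c2@1 c3@2, authorship ...
After op 2 (add_cursor(0)): buffer="csu" (len 3), cursors c1@0 c4@0 c2@1 c3@2, authorship ...
After op 3 (insert('q')): buffer="qqcqsqu" (len 7), cursors c1@2 c4@2 c2@4 c3@6, authorship 14.2.3.
After op 4 (insert('m')): buffer="qqmmcqmsqmu" (len 11), cursors c1@4 c4@4 c2@7 c3@10, authorship 1414.22.33.
After op 5 (move_right): buffer="qqmmcqmsqmu" (len 11), cursors c1@5 c4@5 c2@8 c3@11, authorship 1414.22.33.
After op 6 (insert('j')): buffer="qqmmcjjqmsjqmuj" (len 15), cursors c1@7 c4@7 c2@11 c3@15, authorship 1414.1422.233.3

Answer: qqmmcjjqmsjqmuj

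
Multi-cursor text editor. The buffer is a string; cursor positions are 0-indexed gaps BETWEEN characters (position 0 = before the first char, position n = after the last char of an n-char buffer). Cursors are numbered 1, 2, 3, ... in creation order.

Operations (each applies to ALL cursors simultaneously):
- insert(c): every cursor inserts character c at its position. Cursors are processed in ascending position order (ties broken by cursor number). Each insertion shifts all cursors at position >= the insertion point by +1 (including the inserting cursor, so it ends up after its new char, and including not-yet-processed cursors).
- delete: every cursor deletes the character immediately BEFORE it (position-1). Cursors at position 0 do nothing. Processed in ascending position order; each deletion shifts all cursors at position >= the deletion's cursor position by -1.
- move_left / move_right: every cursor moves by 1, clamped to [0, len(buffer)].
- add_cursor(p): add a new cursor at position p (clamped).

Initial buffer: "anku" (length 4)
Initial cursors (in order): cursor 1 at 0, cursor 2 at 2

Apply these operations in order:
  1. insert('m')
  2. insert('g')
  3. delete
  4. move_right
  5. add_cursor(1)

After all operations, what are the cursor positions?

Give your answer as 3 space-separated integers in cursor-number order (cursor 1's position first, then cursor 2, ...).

Answer: 2 5 1

Derivation:
After op 1 (insert('m')): buffer="manmku" (len 6), cursors c1@1 c2@4, authorship 1..2..
After op 2 (insert('g')): buffer="mganmgku" (len 8), cursors c1@2 c2@6, authorship 11..22..
After op 3 (delete): buffer="manmku" (len 6), cursors c1@1 c2@4, authorship 1..2..
After op 4 (move_right): buffer="manmku" (len 6), cursors c1@2 c2@5, authorship 1..2..
After op 5 (add_cursor(1)): buffer="manmku" (len 6), cursors c3@1 c1@2 c2@5, authorship 1..2..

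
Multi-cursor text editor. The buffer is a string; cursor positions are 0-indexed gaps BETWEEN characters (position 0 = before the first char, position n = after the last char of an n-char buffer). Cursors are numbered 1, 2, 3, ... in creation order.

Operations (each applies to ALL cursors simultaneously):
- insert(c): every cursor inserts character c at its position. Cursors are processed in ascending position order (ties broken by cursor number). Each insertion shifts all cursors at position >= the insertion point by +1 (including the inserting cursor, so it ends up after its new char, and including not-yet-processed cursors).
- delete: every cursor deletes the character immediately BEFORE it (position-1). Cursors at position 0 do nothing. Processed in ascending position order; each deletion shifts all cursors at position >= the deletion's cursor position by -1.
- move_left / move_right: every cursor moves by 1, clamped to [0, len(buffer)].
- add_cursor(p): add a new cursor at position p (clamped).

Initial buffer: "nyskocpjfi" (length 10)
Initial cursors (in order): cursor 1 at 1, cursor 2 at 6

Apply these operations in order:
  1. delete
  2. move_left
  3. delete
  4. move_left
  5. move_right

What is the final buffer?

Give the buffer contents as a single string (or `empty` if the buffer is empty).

After op 1 (delete): buffer="yskopjfi" (len 8), cursors c1@0 c2@4, authorship ........
After op 2 (move_left): buffer="yskopjfi" (len 8), cursors c1@0 c2@3, authorship ........
After op 3 (delete): buffer="ysopjfi" (len 7), cursors c1@0 c2@2, authorship .......
After op 4 (move_left): buffer="ysopjfi" (len 7), cursors c1@0 c2@1, authorship .......
After op 5 (move_right): buffer="ysopjfi" (len 7), cursors c1@1 c2@2, authorship .......

Answer: ysopjfi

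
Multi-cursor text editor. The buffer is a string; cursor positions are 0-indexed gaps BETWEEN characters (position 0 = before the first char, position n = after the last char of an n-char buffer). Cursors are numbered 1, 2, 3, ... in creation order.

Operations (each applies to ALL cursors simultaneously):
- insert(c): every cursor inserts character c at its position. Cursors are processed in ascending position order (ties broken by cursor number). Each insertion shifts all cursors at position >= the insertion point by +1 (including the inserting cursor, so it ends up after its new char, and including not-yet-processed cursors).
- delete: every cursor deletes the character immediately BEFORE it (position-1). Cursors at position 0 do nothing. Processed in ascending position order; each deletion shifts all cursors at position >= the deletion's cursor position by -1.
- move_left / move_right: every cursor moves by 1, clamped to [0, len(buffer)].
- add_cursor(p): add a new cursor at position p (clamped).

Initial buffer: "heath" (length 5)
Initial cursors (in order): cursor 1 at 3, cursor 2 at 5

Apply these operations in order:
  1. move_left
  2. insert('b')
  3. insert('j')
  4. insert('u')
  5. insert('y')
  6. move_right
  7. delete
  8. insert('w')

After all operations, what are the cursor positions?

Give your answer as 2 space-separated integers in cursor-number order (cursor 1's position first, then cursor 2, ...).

Answer: 7 13

Derivation:
After op 1 (move_left): buffer="heath" (len 5), cursors c1@2 c2@4, authorship .....
After op 2 (insert('b')): buffer="hebatbh" (len 7), cursors c1@3 c2@6, authorship ..1..2.
After op 3 (insert('j')): buffer="hebjatbjh" (len 9), cursors c1@4 c2@8, authorship ..11..22.
After op 4 (insert('u')): buffer="hebjuatbjuh" (len 11), cursors c1@5 c2@10, authorship ..111..222.
After op 5 (insert('y')): buffer="hebjuyatbjuyh" (len 13), cursors c1@6 c2@12, authorship ..1111..2222.
After op 6 (move_right): buffer="hebjuyatbjuyh" (len 13), cursors c1@7 c2@13, authorship ..1111..2222.
After op 7 (delete): buffer="hebjuytbjuy" (len 11), cursors c1@6 c2@11, authorship ..1111.2222
After op 8 (insert('w')): buffer="hebjuywtbjuyw" (len 13), cursors c1@7 c2@13, authorship ..11111.22222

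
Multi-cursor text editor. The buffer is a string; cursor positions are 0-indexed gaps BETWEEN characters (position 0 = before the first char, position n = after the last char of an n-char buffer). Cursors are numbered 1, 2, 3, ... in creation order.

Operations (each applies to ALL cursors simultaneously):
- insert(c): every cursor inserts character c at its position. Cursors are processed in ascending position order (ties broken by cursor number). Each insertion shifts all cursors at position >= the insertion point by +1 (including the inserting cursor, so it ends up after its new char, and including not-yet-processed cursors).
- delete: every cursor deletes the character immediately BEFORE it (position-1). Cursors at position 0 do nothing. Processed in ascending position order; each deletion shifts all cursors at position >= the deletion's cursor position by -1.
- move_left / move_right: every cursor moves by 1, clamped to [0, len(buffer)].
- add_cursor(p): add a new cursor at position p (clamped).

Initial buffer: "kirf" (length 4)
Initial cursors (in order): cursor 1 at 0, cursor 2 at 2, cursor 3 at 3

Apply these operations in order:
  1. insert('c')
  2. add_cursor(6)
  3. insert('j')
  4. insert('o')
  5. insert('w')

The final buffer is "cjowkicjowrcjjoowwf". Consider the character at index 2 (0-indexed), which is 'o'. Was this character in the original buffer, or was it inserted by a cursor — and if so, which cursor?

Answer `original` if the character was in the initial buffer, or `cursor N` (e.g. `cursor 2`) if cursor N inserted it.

After op 1 (insert('c')): buffer="ckicrcf" (len 7), cursors c1@1 c2@4 c3@6, authorship 1..2.3.
After op 2 (add_cursor(6)): buffer="ckicrcf" (len 7), cursors c1@1 c2@4 c3@6 c4@6, authorship 1..2.3.
After op 3 (insert('j')): buffer="cjkicjrcjjf" (len 11), cursors c1@2 c2@6 c3@10 c4@10, authorship 11..22.334.
After op 4 (insert('o')): buffer="cjokicjorcjjoof" (len 15), cursors c1@3 c2@8 c3@14 c4@14, authorship 111..222.33434.
After op 5 (insert('w')): buffer="cjowkicjowrcjjoowwf" (len 19), cursors c1@4 c2@10 c3@18 c4@18, authorship 1111..2222.3343434.
Authorship (.=original, N=cursor N): 1 1 1 1 . . 2 2 2 2 . 3 3 4 3 4 3 4 .
Index 2: author = 1

Answer: cursor 1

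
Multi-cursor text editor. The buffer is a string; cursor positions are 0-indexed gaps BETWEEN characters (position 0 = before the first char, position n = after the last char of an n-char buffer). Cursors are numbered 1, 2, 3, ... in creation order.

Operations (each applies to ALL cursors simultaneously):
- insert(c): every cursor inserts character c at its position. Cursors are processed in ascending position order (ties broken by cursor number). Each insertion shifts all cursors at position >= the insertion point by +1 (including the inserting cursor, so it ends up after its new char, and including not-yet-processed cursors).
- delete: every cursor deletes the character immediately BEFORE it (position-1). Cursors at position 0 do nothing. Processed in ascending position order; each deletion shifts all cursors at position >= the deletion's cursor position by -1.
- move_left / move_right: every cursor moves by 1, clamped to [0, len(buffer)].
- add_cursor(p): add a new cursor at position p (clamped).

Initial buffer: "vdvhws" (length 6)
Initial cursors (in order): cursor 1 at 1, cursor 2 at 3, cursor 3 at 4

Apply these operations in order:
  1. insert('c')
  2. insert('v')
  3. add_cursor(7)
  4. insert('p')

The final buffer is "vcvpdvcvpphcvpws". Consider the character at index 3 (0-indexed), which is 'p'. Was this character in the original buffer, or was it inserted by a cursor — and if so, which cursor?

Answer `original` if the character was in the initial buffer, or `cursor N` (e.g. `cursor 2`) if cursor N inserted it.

After op 1 (insert('c')): buffer="vcdvchcws" (len 9), cursors c1@2 c2@5 c3@7, authorship .1..2.3..
After op 2 (insert('v')): buffer="vcvdvcvhcvws" (len 12), cursors c1@3 c2@7 c3@10, authorship .11..22.33..
After op 3 (add_cursor(7)): buffer="vcvdvcvhcvws" (len 12), cursors c1@3 c2@7 c4@7 c3@10, authorship .11..22.33..
After op 4 (insert('p')): buffer="vcvpdvcvpphcvpws" (len 16), cursors c1@4 c2@10 c4@10 c3@14, authorship .111..2224.333..
Authorship (.=original, N=cursor N): . 1 1 1 . . 2 2 2 4 . 3 3 3 . .
Index 3: author = 1

Answer: cursor 1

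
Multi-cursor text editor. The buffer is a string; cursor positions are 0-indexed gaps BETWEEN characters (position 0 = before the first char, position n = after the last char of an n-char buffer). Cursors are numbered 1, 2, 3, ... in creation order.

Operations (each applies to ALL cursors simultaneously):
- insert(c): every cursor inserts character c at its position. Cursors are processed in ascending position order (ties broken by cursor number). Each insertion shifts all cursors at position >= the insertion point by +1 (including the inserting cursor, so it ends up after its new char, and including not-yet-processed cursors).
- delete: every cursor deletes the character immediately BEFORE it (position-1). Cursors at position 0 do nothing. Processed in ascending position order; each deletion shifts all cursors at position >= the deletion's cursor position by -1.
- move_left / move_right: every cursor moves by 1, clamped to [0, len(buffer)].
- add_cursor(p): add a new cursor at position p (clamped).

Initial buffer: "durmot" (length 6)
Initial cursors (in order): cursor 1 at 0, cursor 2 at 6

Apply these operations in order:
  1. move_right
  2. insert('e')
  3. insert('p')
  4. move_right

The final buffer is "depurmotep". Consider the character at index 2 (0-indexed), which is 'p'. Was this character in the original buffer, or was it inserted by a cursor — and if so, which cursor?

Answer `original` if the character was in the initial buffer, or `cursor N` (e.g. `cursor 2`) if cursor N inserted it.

After op 1 (move_right): buffer="durmot" (len 6), cursors c1@1 c2@6, authorship ......
After op 2 (insert('e')): buffer="deurmote" (len 8), cursors c1@2 c2@8, authorship .1.....2
After op 3 (insert('p')): buffer="depurmotep" (len 10), cursors c1@3 c2@10, authorship .11.....22
After op 4 (move_right): buffer="depurmotep" (len 10), cursors c1@4 c2@10, authorship .11.....22
Authorship (.=original, N=cursor N): . 1 1 . . . . . 2 2
Index 2: author = 1

Answer: cursor 1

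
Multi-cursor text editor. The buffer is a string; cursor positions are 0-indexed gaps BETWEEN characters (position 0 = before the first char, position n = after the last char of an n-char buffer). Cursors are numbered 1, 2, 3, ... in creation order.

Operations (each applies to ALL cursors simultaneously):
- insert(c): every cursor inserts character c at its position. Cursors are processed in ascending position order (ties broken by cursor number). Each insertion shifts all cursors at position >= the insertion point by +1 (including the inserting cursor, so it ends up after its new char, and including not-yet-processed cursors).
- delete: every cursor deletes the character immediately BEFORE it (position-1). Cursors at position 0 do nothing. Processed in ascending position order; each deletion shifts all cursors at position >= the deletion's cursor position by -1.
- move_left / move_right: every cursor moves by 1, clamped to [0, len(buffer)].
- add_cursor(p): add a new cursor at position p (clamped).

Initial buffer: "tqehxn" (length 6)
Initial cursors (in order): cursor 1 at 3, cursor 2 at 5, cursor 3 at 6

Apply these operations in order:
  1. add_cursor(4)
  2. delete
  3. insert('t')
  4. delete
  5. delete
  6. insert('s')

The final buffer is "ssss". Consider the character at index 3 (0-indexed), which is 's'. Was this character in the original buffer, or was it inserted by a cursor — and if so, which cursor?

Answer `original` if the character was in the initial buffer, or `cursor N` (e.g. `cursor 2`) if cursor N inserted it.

Answer: cursor 4

Derivation:
After op 1 (add_cursor(4)): buffer="tqehxn" (len 6), cursors c1@3 c4@4 c2@5 c3@6, authorship ......
After op 2 (delete): buffer="tq" (len 2), cursors c1@2 c2@2 c3@2 c4@2, authorship ..
After op 3 (insert('t')): buffer="tqtttt" (len 6), cursors c1@6 c2@6 c3@6 c4@6, authorship ..1234
After op 4 (delete): buffer="tq" (len 2), cursors c1@2 c2@2 c3@2 c4@2, authorship ..
After op 5 (delete): buffer="" (len 0), cursors c1@0 c2@0 c3@0 c4@0, authorship 
After op 6 (insert('s')): buffer="ssss" (len 4), cursors c1@4 c2@4 c3@4 c4@4, authorship 1234
Authorship (.=original, N=cursor N): 1 2 3 4
Index 3: author = 4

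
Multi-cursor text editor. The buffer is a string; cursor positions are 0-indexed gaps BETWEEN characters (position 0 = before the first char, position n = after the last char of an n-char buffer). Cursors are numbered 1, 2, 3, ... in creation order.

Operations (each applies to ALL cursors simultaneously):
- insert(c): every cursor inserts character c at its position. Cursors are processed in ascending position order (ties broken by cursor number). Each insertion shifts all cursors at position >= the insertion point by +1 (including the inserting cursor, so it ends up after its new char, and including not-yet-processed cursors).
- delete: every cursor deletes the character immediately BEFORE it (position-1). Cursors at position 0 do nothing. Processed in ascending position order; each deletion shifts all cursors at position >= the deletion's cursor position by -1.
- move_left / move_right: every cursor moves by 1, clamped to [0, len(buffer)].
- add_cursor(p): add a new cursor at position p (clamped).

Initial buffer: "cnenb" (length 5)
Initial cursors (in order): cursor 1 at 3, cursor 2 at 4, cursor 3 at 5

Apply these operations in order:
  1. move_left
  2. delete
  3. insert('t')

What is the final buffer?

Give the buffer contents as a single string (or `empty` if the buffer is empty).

Answer: ctttb

Derivation:
After op 1 (move_left): buffer="cnenb" (len 5), cursors c1@2 c2@3 c3@4, authorship .....
After op 2 (delete): buffer="cb" (len 2), cursors c1@1 c2@1 c3@1, authorship ..
After op 3 (insert('t')): buffer="ctttb" (len 5), cursors c1@4 c2@4 c3@4, authorship .123.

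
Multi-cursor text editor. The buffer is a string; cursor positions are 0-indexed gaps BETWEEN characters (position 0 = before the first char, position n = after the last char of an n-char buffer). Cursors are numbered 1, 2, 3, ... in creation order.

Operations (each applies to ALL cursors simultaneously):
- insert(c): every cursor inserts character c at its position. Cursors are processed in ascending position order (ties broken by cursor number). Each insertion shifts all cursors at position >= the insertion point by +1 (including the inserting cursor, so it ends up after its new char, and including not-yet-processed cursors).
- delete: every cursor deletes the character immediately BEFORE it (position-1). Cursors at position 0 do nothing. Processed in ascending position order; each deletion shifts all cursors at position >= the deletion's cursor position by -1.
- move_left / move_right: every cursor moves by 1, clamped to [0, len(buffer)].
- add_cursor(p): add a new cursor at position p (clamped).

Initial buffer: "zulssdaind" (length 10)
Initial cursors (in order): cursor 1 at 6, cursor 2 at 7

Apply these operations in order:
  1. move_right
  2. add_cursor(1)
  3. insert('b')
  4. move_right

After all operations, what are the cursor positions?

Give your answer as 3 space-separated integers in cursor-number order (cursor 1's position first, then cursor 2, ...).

Answer: 10 12 3

Derivation:
After op 1 (move_right): buffer="zulssdaind" (len 10), cursors c1@7 c2@8, authorship ..........
After op 2 (add_cursor(1)): buffer="zulssdaind" (len 10), cursors c3@1 c1@7 c2@8, authorship ..........
After op 3 (insert('b')): buffer="zbulssdabibnd" (len 13), cursors c3@2 c1@9 c2@11, authorship .3......1.2..
After op 4 (move_right): buffer="zbulssdabibnd" (len 13), cursors c3@3 c1@10 c2@12, authorship .3......1.2..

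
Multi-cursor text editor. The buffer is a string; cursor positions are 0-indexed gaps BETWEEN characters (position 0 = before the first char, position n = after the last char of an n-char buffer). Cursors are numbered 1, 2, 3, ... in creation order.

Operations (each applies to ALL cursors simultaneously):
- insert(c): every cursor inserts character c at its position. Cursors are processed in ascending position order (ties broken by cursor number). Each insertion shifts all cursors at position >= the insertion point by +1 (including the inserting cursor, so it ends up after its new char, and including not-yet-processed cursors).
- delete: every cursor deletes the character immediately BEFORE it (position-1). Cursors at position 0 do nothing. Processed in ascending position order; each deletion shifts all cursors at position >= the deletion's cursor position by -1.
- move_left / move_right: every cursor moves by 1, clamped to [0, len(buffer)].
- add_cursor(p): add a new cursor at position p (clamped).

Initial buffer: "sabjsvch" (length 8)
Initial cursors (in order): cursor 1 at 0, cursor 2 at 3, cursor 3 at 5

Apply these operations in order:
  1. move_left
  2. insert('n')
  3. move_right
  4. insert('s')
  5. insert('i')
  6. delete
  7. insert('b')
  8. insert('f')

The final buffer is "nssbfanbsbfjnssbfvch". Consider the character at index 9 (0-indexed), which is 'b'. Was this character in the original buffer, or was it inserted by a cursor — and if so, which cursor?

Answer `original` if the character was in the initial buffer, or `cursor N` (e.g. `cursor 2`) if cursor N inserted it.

Answer: cursor 2

Derivation:
After op 1 (move_left): buffer="sabjsvch" (len 8), cursors c1@0 c2@2 c3@4, authorship ........
After op 2 (insert('n')): buffer="nsanbjnsvch" (len 11), cursors c1@1 c2@4 c3@7, authorship 1..2..3....
After op 3 (move_right): buffer="nsanbjnsvch" (len 11), cursors c1@2 c2@5 c3@8, authorship 1..2..3....
After op 4 (insert('s')): buffer="nssanbsjnssvch" (len 14), cursors c1@3 c2@7 c3@11, authorship 1.1.2.2.3.3...
After op 5 (insert('i')): buffer="nssianbsijnssivch" (len 17), cursors c1@4 c2@9 c3@14, authorship 1.11.2.22.3.33...
After op 6 (delete): buffer="nssanbsjnssvch" (len 14), cursors c1@3 c2@7 c3@11, authorship 1.1.2.2.3.3...
After op 7 (insert('b')): buffer="nssbanbsbjnssbvch" (len 17), cursors c1@4 c2@9 c3@14, authorship 1.11.2.22.3.33...
After op 8 (insert('f')): buffer="nssbfanbsbfjnssbfvch" (len 20), cursors c1@5 c2@11 c3@17, authorship 1.111.2.222.3.333...
Authorship (.=original, N=cursor N): 1 . 1 1 1 . 2 . 2 2 2 . 3 . 3 3 3 . . .
Index 9: author = 2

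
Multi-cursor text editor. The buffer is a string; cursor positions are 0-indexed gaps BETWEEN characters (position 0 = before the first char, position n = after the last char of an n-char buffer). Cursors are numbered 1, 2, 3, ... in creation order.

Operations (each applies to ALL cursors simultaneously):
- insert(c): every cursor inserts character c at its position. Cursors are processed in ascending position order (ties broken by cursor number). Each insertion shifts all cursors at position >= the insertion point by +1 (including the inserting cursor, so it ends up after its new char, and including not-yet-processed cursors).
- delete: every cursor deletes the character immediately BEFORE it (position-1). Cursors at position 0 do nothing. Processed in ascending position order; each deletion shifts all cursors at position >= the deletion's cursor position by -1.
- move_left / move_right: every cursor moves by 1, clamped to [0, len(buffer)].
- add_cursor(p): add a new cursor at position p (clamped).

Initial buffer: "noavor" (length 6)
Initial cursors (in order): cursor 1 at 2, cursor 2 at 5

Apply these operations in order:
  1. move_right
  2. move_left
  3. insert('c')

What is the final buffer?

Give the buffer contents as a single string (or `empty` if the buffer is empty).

After op 1 (move_right): buffer="noavor" (len 6), cursors c1@3 c2@6, authorship ......
After op 2 (move_left): buffer="noavor" (len 6), cursors c1@2 c2@5, authorship ......
After op 3 (insert('c')): buffer="nocavocr" (len 8), cursors c1@3 c2@7, authorship ..1...2.

Answer: nocavocr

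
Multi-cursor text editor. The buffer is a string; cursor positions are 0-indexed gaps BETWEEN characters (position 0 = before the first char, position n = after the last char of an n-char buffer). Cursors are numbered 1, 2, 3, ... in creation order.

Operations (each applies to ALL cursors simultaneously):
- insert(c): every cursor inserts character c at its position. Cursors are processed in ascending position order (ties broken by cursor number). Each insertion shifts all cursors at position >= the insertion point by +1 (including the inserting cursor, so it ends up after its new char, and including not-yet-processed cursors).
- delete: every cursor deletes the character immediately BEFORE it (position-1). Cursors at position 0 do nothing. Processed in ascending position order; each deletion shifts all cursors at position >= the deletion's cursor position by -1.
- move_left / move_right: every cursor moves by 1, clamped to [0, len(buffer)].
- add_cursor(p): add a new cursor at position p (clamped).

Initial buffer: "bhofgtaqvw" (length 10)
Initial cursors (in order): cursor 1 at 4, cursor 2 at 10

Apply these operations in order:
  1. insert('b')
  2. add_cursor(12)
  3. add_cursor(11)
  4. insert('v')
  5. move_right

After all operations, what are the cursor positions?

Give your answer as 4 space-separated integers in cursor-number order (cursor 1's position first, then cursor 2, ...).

Answer: 7 16 16 14

Derivation:
After op 1 (insert('b')): buffer="bhofbgtaqvwb" (len 12), cursors c1@5 c2@12, authorship ....1......2
After op 2 (add_cursor(12)): buffer="bhofbgtaqvwb" (len 12), cursors c1@5 c2@12 c3@12, authorship ....1......2
After op 3 (add_cursor(11)): buffer="bhofbgtaqvwb" (len 12), cursors c1@5 c4@11 c2@12 c3@12, authorship ....1......2
After op 4 (insert('v')): buffer="bhofbvgtaqvwvbvv" (len 16), cursors c1@6 c4@13 c2@16 c3@16, authorship ....11......4223
After op 5 (move_right): buffer="bhofbvgtaqvwvbvv" (len 16), cursors c1@7 c4@14 c2@16 c3@16, authorship ....11......4223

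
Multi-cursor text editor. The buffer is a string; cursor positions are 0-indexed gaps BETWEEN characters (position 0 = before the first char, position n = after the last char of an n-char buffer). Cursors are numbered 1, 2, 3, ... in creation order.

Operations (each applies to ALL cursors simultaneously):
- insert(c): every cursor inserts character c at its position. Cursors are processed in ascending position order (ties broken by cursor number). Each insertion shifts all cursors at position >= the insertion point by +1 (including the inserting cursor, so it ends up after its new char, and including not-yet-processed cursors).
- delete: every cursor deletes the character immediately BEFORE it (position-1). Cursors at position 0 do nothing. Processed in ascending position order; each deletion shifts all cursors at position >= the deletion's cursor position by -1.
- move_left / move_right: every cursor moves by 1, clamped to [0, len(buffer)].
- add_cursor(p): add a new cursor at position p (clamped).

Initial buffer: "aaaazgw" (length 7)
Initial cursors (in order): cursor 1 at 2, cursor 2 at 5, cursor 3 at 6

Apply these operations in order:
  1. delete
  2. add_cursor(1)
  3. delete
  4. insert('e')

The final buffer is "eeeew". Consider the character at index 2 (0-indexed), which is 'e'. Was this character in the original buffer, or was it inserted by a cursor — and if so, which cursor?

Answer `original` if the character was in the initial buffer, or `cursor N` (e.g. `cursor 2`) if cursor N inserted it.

Answer: cursor 3

Derivation:
After op 1 (delete): buffer="aaaw" (len 4), cursors c1@1 c2@3 c3@3, authorship ....
After op 2 (add_cursor(1)): buffer="aaaw" (len 4), cursors c1@1 c4@1 c2@3 c3@3, authorship ....
After op 3 (delete): buffer="w" (len 1), cursors c1@0 c2@0 c3@0 c4@0, authorship .
After op 4 (insert('e')): buffer="eeeew" (len 5), cursors c1@4 c2@4 c3@4 c4@4, authorship 1234.
Authorship (.=original, N=cursor N): 1 2 3 4 .
Index 2: author = 3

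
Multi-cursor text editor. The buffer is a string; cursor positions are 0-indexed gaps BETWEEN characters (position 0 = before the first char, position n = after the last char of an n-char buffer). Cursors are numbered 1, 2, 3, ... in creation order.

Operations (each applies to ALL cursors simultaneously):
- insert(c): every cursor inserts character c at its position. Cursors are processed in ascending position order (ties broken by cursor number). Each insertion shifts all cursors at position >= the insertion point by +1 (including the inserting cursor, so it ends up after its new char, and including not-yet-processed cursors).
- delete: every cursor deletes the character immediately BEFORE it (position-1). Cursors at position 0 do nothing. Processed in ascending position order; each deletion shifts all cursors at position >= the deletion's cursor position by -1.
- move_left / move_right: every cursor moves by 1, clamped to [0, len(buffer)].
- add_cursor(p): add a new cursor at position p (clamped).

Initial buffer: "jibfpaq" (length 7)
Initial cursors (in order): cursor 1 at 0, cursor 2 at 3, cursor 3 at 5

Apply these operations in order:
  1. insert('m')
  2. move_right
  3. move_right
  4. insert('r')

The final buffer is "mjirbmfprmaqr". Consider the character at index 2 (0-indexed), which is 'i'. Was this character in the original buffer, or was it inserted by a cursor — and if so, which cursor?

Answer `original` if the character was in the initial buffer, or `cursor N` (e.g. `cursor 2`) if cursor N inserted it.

After op 1 (insert('m')): buffer="mjibmfpmaq" (len 10), cursors c1@1 c2@5 c3@8, authorship 1...2..3..
After op 2 (move_right): buffer="mjibmfpmaq" (len 10), cursors c1@2 c2@6 c3@9, authorship 1...2..3..
After op 3 (move_right): buffer="mjibmfpmaq" (len 10), cursors c1@3 c2@7 c3@10, authorship 1...2..3..
After op 4 (insert('r')): buffer="mjirbmfprmaqr" (len 13), cursors c1@4 c2@9 c3@13, authorship 1..1.2..23..3
Authorship (.=original, N=cursor N): 1 . . 1 . 2 . . 2 3 . . 3
Index 2: author = original

Answer: original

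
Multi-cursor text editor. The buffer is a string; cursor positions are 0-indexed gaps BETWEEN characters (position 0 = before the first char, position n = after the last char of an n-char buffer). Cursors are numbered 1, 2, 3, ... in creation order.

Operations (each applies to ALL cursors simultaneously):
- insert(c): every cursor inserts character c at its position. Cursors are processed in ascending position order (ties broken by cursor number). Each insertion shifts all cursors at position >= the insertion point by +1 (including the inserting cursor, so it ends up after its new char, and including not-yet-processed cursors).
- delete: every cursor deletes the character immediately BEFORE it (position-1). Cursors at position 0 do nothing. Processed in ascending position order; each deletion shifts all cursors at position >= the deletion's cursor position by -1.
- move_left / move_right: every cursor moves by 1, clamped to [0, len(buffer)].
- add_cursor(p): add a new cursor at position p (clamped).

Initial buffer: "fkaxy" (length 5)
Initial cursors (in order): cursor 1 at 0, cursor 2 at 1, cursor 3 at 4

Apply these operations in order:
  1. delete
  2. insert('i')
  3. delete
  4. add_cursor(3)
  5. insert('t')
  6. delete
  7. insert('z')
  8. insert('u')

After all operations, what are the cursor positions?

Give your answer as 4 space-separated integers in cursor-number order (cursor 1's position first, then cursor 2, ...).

After op 1 (delete): buffer="kay" (len 3), cursors c1@0 c2@0 c3@2, authorship ...
After op 2 (insert('i')): buffer="iikaiy" (len 6), cursors c1@2 c2@2 c3@5, authorship 12..3.
After op 3 (delete): buffer="kay" (len 3), cursors c1@0 c2@0 c3@2, authorship ...
After op 4 (add_cursor(3)): buffer="kay" (len 3), cursors c1@0 c2@0 c3@2 c4@3, authorship ...
After op 5 (insert('t')): buffer="ttkatyt" (len 7), cursors c1@2 c2@2 c3@5 c4@7, authorship 12..3.4
After op 6 (delete): buffer="kay" (len 3), cursors c1@0 c2@0 c3@2 c4@3, authorship ...
After op 7 (insert('z')): buffer="zzkazyz" (len 7), cursors c1@2 c2@2 c3@5 c4@7, authorship 12..3.4
After op 8 (insert('u')): buffer="zzuukazuyzu" (len 11), cursors c1@4 c2@4 c3@8 c4@11, authorship 1212..33.44

Answer: 4 4 8 11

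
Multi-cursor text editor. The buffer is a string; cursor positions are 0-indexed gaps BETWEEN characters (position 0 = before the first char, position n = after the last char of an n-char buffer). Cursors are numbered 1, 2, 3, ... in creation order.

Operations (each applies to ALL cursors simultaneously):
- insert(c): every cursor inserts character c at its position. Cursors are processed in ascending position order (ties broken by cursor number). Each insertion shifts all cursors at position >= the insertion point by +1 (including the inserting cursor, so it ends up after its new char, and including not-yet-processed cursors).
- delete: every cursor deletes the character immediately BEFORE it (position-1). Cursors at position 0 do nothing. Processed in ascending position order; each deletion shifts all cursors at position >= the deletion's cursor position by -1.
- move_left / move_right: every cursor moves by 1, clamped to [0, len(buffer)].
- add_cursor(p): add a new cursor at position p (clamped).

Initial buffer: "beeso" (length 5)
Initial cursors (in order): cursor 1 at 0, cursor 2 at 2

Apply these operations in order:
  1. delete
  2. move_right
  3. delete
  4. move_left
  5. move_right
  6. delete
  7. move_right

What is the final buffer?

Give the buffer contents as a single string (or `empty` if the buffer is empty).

After op 1 (delete): buffer="beso" (len 4), cursors c1@0 c2@1, authorship ....
After op 2 (move_right): buffer="beso" (len 4), cursors c1@1 c2@2, authorship ....
After op 3 (delete): buffer="so" (len 2), cursors c1@0 c2@0, authorship ..
After op 4 (move_left): buffer="so" (len 2), cursors c1@0 c2@0, authorship ..
After op 5 (move_right): buffer="so" (len 2), cursors c1@1 c2@1, authorship ..
After op 6 (delete): buffer="o" (len 1), cursors c1@0 c2@0, authorship .
After op 7 (move_right): buffer="o" (len 1), cursors c1@1 c2@1, authorship .

Answer: o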